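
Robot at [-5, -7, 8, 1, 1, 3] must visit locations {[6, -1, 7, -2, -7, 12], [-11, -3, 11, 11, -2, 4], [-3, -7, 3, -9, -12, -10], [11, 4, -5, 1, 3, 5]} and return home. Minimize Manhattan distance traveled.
226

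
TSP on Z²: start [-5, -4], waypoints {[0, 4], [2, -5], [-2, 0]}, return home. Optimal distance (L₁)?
32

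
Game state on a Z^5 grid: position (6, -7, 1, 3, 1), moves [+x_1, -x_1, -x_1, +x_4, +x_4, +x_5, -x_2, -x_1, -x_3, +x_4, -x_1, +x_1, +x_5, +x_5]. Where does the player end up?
(4, -8, 0, 6, 4)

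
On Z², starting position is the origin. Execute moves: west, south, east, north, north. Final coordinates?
(0, 1)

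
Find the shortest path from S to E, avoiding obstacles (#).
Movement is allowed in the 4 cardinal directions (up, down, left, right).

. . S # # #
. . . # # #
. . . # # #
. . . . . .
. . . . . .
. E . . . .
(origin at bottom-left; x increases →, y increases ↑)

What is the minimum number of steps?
6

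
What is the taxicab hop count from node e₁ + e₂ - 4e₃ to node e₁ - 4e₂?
9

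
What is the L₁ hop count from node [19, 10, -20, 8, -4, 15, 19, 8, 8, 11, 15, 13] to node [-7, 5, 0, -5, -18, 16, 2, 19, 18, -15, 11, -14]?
174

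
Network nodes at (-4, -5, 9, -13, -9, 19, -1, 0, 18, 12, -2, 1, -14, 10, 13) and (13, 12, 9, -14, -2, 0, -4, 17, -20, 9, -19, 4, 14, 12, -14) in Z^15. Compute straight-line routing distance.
67.4907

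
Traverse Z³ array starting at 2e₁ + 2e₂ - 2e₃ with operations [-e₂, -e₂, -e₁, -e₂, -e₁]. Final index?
(0, -1, -2)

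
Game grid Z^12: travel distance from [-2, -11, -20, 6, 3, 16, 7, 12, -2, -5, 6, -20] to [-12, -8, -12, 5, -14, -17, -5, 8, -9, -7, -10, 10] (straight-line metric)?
54.0463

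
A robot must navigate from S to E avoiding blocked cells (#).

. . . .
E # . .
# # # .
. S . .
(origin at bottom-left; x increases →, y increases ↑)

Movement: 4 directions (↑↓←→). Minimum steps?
9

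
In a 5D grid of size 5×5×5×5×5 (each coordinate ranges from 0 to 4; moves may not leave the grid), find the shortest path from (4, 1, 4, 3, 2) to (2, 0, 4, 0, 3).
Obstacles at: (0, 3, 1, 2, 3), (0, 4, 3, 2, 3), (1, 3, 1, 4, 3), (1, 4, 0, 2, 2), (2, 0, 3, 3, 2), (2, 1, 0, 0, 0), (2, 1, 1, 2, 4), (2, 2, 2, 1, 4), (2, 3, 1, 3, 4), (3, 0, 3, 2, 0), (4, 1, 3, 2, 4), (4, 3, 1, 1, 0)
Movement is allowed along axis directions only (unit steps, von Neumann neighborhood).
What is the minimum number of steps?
7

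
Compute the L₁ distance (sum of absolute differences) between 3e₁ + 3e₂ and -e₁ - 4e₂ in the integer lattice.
11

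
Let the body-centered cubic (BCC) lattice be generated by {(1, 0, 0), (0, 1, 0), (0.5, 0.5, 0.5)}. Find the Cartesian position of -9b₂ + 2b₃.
(1, -8, 1)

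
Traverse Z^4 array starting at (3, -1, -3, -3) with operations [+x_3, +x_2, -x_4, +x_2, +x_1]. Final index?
(4, 1, -2, -4)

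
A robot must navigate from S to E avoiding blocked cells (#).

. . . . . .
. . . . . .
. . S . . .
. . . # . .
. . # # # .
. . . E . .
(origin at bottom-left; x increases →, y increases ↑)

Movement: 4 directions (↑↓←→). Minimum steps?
6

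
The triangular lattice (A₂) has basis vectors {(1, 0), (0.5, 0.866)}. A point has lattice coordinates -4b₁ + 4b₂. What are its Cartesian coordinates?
(-2, 3.464)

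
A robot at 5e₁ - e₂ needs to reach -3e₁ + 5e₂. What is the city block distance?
14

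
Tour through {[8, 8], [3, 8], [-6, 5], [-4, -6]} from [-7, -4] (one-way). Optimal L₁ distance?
35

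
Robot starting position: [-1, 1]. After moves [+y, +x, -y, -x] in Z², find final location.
(-1, 1)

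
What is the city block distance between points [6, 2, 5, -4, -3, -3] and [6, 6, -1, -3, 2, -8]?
21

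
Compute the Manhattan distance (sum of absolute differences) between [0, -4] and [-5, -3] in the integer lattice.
6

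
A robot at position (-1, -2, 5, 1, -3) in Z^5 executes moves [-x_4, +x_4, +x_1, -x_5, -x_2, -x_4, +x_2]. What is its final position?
(0, -2, 5, 0, -4)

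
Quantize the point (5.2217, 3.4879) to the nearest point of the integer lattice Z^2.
(5, 3)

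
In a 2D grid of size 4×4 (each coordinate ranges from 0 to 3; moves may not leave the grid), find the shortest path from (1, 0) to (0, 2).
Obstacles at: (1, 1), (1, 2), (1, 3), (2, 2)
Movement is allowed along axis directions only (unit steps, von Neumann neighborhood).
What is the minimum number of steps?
3
(one shortest path: (1, 0) → (0, 0) → (0, 1) → (0, 2))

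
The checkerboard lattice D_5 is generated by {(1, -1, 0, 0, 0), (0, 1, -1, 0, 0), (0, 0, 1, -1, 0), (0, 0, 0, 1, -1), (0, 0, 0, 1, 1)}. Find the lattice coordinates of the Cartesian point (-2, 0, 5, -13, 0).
-2b₁ - 2b₂ + 3b₃ - 5b₄ - 5b₅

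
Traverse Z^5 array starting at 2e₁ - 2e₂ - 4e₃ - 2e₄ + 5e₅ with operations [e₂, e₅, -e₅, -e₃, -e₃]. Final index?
(2, -1, -6, -2, 5)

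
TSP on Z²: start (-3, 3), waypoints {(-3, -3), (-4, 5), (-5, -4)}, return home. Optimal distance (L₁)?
22
(one optimal route: (-3, 3) → (-3, -3) → (-5, -4) → (-4, 5) → (-3, 3))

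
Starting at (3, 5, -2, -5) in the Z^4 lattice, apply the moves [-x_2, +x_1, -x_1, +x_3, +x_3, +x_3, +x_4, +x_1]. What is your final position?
(4, 4, 1, -4)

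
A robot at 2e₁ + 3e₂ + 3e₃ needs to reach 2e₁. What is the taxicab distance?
6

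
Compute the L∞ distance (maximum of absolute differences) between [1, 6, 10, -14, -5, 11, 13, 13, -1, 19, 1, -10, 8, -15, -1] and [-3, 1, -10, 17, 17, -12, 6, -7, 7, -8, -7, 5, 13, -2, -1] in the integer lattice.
31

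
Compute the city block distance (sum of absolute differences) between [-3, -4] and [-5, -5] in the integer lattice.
3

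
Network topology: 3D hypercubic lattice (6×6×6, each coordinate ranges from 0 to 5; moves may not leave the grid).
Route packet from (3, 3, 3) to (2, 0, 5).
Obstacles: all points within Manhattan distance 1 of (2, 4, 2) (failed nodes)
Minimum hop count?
6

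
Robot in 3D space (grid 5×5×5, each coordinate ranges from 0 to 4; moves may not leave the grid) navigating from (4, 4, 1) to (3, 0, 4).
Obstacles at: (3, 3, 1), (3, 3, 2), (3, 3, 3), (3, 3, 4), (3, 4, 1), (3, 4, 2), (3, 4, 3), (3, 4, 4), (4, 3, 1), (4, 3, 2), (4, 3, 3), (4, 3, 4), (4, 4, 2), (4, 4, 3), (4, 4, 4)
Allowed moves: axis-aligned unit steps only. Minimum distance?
10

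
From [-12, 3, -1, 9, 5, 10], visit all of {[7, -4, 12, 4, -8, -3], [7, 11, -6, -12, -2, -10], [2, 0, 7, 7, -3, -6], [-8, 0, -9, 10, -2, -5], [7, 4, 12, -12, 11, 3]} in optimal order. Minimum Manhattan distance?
194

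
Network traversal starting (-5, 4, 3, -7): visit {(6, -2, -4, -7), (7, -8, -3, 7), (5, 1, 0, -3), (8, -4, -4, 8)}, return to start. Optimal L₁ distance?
94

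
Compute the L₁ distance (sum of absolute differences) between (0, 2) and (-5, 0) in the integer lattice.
7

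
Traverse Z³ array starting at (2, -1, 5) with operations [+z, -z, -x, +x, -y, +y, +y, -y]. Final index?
(2, -1, 5)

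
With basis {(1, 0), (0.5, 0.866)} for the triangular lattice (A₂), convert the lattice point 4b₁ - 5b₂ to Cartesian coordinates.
(1.5, -4.33)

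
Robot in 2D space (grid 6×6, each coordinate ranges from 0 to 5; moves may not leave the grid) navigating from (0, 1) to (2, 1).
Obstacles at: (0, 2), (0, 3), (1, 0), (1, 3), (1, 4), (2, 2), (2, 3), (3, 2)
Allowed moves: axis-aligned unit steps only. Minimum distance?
2
(one shortest path: (0, 1) → (1, 1) → (2, 1))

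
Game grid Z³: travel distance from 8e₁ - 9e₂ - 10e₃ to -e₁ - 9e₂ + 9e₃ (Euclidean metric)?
21.0238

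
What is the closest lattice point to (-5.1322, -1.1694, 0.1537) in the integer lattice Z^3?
(-5, -1, 0)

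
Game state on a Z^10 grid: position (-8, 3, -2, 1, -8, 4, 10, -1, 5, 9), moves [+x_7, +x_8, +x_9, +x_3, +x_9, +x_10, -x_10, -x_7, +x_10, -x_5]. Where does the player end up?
(-8, 3, -1, 1, -9, 4, 10, 0, 7, 10)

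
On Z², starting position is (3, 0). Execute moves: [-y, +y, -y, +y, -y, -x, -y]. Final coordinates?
(2, -2)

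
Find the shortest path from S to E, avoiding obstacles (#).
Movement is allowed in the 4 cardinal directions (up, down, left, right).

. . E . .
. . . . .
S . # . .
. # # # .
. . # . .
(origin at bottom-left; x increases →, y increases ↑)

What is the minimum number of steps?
4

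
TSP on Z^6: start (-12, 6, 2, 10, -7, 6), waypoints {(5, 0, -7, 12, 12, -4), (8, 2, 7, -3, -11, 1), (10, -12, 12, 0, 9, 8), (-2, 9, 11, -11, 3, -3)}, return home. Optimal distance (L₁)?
286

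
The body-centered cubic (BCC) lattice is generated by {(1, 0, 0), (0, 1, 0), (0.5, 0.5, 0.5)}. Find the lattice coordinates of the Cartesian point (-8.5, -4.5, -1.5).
-7b₁ - 3b₂ - 3b₃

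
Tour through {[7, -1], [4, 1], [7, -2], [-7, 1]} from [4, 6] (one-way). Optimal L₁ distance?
28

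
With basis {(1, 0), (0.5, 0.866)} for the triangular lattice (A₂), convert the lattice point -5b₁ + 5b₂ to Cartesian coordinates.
(-2.5, 4.33)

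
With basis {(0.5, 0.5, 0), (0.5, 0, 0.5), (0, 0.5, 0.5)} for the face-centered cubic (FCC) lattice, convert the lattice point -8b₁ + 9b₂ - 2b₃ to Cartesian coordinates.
(0.5, -5, 3.5)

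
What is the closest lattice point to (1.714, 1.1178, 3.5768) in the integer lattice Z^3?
(2, 1, 4)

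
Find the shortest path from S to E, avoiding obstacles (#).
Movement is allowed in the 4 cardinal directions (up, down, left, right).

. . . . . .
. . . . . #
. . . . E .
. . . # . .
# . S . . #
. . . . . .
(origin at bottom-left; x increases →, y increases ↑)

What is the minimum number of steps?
4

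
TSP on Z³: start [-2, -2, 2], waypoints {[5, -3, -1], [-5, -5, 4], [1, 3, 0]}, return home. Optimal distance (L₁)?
46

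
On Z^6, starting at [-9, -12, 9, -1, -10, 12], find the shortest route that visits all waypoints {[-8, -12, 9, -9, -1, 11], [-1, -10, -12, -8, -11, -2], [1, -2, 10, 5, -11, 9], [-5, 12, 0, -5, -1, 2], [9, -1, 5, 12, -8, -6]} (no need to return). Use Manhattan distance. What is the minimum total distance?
218
(one optimal route: (-9, -12, 9, -1, -10, 12) → (-8, -12, 9, -9, -1, 11) → (-5, 12, 0, -5, -1, 2) → (-1, -10, -12, -8, -11, -2) → (1, -2, 10, 5, -11, 9) → (9, -1, 5, 12, -8, -6))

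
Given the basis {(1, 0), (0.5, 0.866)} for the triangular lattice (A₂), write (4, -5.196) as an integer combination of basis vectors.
7b₁ - 6b₂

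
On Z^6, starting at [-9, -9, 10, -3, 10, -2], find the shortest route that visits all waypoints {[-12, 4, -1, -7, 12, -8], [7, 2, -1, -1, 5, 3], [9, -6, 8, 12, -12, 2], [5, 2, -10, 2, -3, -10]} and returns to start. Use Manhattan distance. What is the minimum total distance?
242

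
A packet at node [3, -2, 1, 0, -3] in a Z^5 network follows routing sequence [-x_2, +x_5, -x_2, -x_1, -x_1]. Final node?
(1, -4, 1, 0, -2)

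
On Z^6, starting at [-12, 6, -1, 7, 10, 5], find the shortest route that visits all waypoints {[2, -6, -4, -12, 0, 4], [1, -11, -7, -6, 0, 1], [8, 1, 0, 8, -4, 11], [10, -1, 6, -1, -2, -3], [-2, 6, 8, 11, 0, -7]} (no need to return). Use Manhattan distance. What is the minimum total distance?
185
(one optimal route: (-12, 6, -1, 7, 10, 5) → (-2, 6, 8, 11, 0, -7) → (10, -1, 6, -1, -2, -3) → (8, 1, 0, 8, -4, 11) → (2, -6, -4, -12, 0, 4) → (1, -11, -7, -6, 0, 1))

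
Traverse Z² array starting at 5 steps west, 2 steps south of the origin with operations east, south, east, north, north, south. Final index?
(-3, -2)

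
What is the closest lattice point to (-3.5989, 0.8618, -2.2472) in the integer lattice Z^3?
(-4, 1, -2)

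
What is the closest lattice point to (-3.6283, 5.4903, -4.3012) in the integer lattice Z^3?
(-4, 5, -4)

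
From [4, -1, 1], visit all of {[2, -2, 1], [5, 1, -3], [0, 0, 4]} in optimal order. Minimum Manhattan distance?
23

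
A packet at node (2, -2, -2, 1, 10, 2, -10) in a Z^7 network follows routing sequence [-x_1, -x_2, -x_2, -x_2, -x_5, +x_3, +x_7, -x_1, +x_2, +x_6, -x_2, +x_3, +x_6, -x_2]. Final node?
(0, -6, 0, 1, 9, 4, -9)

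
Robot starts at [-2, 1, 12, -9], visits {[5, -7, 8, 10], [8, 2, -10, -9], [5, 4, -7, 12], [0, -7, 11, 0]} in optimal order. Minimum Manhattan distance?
95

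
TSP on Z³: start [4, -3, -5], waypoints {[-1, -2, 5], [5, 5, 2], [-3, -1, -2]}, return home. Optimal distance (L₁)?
54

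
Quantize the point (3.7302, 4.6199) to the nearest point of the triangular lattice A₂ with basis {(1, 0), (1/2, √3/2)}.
(3.5, 4.33)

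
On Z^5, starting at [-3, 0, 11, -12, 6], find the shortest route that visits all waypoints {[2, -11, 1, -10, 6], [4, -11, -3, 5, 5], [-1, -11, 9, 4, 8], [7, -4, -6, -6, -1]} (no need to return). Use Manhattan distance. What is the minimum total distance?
106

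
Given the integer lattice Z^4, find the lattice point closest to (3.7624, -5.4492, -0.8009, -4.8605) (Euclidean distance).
(4, -5, -1, -5)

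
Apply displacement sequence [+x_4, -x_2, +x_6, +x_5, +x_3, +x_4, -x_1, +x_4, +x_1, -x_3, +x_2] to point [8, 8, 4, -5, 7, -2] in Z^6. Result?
(8, 8, 4, -2, 8, -1)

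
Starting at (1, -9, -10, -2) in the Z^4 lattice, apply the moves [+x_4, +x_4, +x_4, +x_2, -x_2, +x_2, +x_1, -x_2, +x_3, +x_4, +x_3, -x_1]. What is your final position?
(1, -9, -8, 2)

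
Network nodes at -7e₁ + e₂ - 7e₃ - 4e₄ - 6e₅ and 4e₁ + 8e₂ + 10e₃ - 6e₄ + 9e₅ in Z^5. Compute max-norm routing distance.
17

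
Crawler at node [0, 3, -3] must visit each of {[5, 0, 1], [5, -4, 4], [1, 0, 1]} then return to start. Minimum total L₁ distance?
38
(one optimal route: (0, 3, -3) → (5, 0, 1) → (5, -4, 4) → (1, 0, 1) → (0, 3, -3))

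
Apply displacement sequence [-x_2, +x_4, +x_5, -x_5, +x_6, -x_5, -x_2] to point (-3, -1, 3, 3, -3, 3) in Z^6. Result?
(-3, -3, 3, 4, -4, 4)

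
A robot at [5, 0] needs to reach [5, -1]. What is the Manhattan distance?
1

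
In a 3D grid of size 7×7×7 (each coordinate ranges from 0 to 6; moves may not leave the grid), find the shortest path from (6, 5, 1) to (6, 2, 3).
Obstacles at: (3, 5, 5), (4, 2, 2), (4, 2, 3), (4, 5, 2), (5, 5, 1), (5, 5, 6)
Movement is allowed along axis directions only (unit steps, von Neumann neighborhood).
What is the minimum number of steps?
5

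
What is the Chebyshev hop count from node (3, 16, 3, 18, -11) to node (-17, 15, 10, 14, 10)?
21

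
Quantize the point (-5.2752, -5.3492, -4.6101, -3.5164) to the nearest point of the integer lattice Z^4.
(-5, -5, -5, -4)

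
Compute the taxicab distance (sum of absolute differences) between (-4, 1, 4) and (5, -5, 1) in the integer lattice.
18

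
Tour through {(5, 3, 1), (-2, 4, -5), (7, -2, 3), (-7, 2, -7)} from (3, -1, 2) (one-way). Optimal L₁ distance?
38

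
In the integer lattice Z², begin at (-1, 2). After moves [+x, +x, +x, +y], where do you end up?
(2, 3)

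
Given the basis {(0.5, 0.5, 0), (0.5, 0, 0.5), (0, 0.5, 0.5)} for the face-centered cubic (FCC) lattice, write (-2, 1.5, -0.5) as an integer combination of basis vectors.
-4b₂ + 3b₃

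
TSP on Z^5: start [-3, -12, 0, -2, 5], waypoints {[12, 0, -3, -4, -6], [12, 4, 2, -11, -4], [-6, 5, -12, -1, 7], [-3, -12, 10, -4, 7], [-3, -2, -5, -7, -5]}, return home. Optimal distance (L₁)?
182
(one optimal route: (-3, -12, 0, -2, 5) → (-6, 5, -12, -1, 7) → (-3, -2, -5, -7, -5) → (12, 0, -3, -4, -6) → (12, 4, 2, -11, -4) → (-3, -12, 10, -4, 7) → (-3, -12, 0, -2, 5))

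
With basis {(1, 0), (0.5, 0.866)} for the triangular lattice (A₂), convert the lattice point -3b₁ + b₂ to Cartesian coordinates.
(-2.5, 0.866)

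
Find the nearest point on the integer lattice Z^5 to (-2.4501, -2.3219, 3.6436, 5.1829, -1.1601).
(-2, -2, 4, 5, -1)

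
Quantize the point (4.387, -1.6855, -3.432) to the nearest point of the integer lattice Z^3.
(4, -2, -3)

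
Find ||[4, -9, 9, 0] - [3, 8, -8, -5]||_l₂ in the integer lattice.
24.5764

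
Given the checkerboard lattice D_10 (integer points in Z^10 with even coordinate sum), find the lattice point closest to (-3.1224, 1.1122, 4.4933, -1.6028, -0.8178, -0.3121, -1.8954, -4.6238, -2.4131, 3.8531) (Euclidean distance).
(-3, 1, 4, -2, -1, 0, -2, -5, -2, 4)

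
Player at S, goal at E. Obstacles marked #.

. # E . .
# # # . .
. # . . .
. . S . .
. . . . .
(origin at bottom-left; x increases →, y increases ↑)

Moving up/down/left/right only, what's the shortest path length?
5
(one shortest path: (2, 1) → (3, 1) → (3, 2) → (3, 3) → (3, 4) → (2, 4))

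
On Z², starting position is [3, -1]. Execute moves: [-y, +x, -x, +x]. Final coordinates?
(4, -2)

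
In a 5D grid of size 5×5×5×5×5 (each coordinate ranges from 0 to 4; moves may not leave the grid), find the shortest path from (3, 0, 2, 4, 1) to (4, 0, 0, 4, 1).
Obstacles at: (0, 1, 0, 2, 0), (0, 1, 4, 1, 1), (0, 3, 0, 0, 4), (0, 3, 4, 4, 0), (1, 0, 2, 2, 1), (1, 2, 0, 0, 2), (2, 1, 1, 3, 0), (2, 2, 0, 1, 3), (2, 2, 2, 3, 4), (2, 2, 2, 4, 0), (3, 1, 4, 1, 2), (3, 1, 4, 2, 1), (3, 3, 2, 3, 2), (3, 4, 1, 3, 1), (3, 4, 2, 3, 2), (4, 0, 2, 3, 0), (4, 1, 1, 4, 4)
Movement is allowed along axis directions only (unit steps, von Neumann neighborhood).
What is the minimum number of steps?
3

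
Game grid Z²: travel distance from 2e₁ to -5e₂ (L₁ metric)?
7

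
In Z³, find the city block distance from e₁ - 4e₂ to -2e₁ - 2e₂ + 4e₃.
9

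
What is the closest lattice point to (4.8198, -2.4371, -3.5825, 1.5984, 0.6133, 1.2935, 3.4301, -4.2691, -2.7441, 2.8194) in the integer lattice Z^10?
(5, -2, -4, 2, 1, 1, 3, -4, -3, 3)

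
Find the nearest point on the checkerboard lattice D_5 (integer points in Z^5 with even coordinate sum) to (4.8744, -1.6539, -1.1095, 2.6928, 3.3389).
(5, -2, -1, 3, 3)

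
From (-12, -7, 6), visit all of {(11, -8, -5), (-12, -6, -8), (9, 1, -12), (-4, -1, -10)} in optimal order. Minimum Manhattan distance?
65
(one optimal route: (-12, -7, 6) → (-12, -6, -8) → (-4, -1, -10) → (9, 1, -12) → (11, -8, -5))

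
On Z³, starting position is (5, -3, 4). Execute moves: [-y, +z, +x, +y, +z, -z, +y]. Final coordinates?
(6, -2, 5)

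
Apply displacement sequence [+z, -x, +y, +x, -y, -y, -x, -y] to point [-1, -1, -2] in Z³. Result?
(-2, -3, -1)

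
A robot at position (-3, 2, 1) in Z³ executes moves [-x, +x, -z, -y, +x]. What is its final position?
(-2, 1, 0)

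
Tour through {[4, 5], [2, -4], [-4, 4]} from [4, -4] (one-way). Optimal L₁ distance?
22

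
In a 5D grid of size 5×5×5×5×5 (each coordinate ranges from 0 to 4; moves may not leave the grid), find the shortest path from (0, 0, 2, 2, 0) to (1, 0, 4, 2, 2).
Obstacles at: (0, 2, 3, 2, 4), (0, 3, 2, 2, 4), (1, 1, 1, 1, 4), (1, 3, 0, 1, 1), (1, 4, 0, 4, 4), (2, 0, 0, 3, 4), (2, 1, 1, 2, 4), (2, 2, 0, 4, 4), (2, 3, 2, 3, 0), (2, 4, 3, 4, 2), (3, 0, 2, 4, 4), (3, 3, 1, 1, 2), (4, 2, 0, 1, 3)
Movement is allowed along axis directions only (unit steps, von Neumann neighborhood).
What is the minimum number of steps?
5
(one shortest path: (0, 0, 2, 2, 0) → (1, 0, 2, 2, 0) → (1, 0, 3, 2, 0) → (1, 0, 4, 2, 0) → (1, 0, 4, 2, 1) → (1, 0, 4, 2, 2))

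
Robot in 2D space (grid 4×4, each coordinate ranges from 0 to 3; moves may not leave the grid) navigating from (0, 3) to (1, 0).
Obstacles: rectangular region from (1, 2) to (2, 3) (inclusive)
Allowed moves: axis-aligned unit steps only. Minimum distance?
4
(one shortest path: (0, 3) → (0, 2) → (0, 1) → (1, 1) → (1, 0))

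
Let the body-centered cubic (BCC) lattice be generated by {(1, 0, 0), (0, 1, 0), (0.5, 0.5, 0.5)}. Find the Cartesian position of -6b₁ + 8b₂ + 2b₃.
(-5, 9, 1)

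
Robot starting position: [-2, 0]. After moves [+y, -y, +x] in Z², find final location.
(-1, 0)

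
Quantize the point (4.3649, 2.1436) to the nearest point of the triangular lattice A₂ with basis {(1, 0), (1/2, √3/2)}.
(4.5, 2.598)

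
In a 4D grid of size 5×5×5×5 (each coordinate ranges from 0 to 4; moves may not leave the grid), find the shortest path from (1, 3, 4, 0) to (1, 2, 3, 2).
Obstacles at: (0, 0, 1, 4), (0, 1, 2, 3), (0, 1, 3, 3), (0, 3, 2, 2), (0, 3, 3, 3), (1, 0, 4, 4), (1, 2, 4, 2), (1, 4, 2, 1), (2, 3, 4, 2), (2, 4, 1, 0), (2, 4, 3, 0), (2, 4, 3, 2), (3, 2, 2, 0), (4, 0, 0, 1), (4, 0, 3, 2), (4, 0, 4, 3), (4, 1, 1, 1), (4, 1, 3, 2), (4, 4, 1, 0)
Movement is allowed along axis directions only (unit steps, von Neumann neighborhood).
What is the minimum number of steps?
4
(one shortest path: (1, 3, 4, 0) → (1, 2, 4, 0) → (1, 2, 3, 0) → (1, 2, 3, 1) → (1, 2, 3, 2))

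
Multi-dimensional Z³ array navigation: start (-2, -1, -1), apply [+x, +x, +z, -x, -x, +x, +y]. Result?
(-1, 0, 0)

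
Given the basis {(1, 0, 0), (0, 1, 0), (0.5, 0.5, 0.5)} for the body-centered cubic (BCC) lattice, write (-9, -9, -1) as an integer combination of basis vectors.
-8b₁ - 8b₂ - 2b₃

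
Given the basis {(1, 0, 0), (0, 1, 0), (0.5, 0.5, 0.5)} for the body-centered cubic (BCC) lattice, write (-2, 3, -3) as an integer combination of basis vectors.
b₁ + 6b₂ - 6b₃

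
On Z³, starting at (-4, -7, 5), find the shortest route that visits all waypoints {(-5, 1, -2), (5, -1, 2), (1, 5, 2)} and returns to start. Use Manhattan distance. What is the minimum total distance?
58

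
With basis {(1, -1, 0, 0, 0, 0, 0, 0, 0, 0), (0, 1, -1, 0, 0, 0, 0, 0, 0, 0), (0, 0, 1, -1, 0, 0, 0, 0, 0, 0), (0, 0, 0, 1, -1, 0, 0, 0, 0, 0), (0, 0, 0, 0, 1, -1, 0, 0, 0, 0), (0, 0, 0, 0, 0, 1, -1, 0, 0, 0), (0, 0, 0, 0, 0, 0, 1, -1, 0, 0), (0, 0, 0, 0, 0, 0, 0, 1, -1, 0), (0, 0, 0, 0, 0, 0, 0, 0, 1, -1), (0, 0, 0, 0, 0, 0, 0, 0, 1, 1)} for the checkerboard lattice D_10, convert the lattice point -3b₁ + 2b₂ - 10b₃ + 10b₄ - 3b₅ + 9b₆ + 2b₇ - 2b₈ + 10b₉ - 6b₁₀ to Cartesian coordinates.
(-3, 5, -12, 20, -13, 12, -7, -4, 6, -16)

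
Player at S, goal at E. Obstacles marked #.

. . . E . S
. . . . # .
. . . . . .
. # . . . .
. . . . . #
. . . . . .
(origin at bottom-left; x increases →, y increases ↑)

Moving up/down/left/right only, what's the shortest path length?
2
(one shortest path: (5, 5) → (4, 5) → (3, 5))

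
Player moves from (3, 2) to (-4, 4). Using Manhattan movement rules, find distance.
9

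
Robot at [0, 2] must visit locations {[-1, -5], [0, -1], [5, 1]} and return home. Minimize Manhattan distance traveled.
26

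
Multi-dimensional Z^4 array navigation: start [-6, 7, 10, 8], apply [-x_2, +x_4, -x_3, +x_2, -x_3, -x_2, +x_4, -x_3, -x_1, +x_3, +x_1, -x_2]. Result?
(-6, 5, 8, 10)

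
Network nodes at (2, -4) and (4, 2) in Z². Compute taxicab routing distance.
8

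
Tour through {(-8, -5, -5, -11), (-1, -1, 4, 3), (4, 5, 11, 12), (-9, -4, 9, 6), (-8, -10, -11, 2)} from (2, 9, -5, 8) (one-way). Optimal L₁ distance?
127
(one optimal route: (2, 9, -5, 8) → (4, 5, 11, 12) → (-1, -1, 4, 3) → (-9, -4, 9, 6) → (-8, -10, -11, 2) → (-8, -5, -5, -11))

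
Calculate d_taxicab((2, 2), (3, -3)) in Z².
6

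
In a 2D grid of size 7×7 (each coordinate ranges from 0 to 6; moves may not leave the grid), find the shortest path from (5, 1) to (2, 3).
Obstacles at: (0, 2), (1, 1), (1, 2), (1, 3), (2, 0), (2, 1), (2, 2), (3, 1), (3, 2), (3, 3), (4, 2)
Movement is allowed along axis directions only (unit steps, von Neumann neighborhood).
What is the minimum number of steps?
7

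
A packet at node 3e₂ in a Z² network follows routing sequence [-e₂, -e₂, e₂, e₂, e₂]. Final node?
(0, 4)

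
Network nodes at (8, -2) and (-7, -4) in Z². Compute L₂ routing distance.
15.1327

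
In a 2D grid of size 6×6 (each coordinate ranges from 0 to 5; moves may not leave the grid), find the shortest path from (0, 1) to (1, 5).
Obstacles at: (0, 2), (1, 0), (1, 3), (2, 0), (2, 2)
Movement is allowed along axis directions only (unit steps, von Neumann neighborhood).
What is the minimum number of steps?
9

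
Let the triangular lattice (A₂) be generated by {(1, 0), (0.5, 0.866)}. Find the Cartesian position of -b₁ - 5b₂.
(-3.5, -4.33)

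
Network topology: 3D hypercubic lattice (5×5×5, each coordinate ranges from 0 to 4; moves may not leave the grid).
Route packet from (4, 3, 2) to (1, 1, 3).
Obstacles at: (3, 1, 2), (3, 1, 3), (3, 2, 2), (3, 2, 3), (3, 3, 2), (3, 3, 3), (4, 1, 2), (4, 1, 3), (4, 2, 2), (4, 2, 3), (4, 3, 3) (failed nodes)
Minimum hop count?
8
(one shortest path: (4, 3, 2) → (4, 4, 2) → (3, 4, 2) → (2, 4, 2) → (1, 4, 2) → (1, 3, 2) → (1, 2, 2) → (1, 1, 2) → (1, 1, 3))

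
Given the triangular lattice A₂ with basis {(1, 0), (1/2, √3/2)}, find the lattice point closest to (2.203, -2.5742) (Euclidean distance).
(2.5, -2.598)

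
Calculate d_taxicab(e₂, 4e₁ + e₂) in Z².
4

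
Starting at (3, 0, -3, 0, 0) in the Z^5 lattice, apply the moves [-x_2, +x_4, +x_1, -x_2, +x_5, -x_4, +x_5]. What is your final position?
(4, -2, -3, 0, 2)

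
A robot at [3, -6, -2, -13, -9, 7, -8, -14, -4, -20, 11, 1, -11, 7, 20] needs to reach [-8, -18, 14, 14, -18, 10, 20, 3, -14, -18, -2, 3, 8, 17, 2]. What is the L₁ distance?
197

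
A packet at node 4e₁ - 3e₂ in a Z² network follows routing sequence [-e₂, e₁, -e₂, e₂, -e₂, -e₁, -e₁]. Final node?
(3, -5)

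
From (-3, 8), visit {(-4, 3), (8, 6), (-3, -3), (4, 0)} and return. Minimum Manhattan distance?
46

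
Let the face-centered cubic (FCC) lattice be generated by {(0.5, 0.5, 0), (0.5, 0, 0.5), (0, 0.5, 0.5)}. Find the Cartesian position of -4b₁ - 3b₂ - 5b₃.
(-3.5, -4.5, -4)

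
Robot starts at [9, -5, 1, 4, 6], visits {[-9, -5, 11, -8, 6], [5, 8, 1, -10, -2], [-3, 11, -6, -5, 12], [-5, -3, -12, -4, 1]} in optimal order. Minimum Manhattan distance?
148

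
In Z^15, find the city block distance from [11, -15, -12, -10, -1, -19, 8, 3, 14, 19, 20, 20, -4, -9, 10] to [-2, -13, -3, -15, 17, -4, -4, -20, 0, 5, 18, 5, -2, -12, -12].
169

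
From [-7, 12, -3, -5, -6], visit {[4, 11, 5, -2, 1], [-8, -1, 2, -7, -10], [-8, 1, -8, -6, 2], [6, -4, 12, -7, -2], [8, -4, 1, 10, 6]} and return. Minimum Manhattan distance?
194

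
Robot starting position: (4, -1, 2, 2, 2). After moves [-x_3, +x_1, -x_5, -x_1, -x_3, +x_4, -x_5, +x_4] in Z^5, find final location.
(4, -1, 0, 4, 0)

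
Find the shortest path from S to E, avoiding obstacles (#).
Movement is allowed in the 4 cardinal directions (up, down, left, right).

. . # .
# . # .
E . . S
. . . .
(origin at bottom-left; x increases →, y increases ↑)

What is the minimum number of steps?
3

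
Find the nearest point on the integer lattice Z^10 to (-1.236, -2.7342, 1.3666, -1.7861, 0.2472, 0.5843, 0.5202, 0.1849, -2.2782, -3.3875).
(-1, -3, 1, -2, 0, 1, 1, 0, -2, -3)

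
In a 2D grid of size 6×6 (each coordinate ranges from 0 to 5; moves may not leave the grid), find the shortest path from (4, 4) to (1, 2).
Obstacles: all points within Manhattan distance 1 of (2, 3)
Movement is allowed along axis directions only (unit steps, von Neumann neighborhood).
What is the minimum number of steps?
7
(one shortest path: (4, 4) → (4, 3) → (4, 2) → (3, 2) → (3, 1) → (2, 1) → (1, 1) → (1, 2))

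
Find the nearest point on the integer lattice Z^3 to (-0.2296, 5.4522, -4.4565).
(0, 5, -4)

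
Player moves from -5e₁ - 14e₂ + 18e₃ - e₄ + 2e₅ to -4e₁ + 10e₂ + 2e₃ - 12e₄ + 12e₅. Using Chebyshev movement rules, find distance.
24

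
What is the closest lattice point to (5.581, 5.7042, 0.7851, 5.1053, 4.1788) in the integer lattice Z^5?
(6, 6, 1, 5, 4)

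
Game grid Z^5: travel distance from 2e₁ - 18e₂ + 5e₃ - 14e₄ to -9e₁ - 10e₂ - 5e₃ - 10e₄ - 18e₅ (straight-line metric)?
25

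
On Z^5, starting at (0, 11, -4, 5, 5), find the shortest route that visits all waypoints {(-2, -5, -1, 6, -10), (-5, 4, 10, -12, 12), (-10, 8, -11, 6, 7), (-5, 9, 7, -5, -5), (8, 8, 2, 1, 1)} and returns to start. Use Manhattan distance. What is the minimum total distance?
216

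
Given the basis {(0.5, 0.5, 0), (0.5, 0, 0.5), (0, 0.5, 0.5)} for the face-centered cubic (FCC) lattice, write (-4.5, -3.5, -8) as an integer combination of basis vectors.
-9b₂ - 7b₃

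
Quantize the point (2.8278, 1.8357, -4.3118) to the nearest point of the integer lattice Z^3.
(3, 2, -4)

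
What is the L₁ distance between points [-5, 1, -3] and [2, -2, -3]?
10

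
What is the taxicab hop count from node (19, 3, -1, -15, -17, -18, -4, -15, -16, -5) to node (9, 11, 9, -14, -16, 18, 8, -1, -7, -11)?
107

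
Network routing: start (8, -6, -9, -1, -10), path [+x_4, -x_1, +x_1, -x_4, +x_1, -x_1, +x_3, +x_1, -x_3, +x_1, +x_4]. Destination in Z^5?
(10, -6, -9, 0, -10)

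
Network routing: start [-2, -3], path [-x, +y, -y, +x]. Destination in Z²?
(-2, -3)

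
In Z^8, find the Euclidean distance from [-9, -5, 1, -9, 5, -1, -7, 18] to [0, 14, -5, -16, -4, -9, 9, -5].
38.1707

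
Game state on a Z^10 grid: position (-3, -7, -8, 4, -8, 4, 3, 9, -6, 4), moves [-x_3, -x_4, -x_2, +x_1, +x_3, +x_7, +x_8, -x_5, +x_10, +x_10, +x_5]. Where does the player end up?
(-2, -8, -8, 3, -8, 4, 4, 10, -6, 6)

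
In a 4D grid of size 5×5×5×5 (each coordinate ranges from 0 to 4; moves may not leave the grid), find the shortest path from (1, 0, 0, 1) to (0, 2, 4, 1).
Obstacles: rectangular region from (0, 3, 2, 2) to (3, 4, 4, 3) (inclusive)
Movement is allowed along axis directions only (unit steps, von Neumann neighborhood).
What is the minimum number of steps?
7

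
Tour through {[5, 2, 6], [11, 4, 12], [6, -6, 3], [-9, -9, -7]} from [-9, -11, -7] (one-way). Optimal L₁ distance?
56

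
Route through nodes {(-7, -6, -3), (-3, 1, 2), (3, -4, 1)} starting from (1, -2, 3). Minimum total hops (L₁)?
34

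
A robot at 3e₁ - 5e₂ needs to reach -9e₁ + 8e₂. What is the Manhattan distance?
25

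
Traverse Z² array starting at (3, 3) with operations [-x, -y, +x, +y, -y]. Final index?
(3, 2)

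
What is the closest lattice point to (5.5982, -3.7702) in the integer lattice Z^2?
(6, -4)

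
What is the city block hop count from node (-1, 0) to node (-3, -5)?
7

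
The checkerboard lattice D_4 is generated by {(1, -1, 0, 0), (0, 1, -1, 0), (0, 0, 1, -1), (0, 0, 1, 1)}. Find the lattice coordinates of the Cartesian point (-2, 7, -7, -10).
-2b₁ + 5b₂ + 4b₃ - 6b₄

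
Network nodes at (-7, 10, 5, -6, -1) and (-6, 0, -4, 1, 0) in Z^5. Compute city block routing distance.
28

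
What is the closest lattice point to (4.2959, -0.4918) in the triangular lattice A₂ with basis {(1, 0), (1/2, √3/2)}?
(4.5, -0.866)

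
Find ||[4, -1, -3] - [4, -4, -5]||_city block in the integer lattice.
5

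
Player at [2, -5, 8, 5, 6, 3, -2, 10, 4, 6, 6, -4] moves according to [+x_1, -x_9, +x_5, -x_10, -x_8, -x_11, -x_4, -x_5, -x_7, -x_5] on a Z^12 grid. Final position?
(3, -5, 8, 4, 5, 3, -3, 9, 3, 5, 5, -4)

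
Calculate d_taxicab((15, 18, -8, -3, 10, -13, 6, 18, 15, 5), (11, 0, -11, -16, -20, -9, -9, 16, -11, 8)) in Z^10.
118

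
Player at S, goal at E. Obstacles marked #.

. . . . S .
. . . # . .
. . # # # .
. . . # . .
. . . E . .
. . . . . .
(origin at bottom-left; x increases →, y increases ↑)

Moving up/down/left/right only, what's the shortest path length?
7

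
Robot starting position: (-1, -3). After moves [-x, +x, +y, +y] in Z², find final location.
(-1, -1)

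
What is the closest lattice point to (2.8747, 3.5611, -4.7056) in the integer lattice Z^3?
(3, 4, -5)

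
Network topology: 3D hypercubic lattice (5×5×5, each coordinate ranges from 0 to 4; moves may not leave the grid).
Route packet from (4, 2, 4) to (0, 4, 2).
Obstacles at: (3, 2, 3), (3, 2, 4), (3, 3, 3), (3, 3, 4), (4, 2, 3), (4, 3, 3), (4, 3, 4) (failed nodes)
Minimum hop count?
10
(one shortest path: (4, 2, 4) → (4, 1, 4) → (3, 1, 4) → (2, 1, 4) → (1, 1, 4) → (0, 1, 4) → (0, 2, 4) → (0, 3, 4) → (0, 4, 4) → (0, 4, 3) → (0, 4, 2))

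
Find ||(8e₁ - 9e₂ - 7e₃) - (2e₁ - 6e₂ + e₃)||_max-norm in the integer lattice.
8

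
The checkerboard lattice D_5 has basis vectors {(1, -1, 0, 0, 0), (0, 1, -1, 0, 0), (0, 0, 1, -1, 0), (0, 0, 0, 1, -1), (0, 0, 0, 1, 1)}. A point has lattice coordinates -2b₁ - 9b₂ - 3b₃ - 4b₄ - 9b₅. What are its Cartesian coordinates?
(-2, -7, 6, -10, -5)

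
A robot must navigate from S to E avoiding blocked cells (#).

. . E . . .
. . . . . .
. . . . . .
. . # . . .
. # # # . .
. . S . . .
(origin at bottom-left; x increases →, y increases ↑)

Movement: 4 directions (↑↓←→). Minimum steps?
9
(one shortest path: (2, 0) → (1, 0) → (0, 0) → (0, 1) → (0, 2) → (1, 2) → (1, 3) → (2, 3) → (2, 4) → (2, 5))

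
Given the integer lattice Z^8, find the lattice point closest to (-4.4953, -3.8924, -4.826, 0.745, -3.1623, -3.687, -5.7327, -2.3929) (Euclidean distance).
(-4, -4, -5, 1, -3, -4, -6, -2)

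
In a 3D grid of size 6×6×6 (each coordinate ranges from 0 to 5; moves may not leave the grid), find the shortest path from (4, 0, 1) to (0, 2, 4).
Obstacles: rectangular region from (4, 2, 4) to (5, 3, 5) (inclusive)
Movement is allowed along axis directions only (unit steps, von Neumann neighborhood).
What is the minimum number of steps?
9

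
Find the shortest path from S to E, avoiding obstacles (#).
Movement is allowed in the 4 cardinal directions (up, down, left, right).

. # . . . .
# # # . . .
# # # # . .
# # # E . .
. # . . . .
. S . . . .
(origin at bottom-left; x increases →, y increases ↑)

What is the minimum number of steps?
4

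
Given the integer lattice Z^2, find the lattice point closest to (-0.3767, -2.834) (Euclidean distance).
(0, -3)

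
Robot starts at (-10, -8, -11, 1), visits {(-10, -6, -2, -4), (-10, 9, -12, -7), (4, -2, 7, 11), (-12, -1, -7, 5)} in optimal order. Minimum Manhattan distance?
110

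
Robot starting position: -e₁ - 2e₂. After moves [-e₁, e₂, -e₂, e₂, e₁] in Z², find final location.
(-1, -1)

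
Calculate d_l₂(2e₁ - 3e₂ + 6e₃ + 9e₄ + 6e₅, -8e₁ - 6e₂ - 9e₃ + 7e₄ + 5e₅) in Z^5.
18.412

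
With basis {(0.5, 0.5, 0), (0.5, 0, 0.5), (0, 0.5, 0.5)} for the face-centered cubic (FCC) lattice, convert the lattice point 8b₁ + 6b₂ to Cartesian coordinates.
(7, 4, 3)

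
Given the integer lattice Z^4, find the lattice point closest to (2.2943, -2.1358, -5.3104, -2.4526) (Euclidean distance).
(2, -2, -5, -2)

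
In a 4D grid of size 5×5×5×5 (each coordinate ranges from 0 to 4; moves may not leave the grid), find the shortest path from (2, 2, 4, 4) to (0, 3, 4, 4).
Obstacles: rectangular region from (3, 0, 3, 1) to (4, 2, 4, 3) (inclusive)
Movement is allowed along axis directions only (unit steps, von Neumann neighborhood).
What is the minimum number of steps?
3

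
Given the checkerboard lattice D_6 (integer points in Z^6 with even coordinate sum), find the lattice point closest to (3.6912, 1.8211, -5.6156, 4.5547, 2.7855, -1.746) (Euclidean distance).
(4, 2, -6, 5, 3, -2)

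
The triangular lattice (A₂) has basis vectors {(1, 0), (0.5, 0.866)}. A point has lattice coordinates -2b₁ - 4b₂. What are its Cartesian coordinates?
(-4, -3.464)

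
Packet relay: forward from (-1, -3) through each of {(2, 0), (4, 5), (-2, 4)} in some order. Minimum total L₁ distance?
20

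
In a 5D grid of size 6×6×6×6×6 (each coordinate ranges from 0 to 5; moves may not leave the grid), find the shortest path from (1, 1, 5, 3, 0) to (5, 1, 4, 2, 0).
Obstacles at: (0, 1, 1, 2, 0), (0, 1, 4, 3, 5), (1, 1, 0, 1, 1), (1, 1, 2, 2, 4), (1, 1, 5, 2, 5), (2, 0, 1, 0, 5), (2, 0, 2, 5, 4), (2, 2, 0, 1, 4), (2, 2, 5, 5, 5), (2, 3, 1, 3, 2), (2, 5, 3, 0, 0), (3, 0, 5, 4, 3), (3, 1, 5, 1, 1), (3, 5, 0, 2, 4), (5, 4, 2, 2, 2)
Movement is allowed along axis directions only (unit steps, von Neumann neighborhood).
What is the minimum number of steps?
6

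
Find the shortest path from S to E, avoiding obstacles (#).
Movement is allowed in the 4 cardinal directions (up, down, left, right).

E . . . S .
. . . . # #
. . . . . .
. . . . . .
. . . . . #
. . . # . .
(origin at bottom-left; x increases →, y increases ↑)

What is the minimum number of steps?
4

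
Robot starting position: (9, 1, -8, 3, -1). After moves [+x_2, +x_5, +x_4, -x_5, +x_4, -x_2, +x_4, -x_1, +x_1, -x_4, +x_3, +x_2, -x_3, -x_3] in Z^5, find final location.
(9, 2, -9, 5, -1)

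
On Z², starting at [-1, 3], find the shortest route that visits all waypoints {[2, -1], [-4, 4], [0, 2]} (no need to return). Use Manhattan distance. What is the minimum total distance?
15
(one optimal route: (-1, 3) → (-4, 4) → (0, 2) → (2, -1))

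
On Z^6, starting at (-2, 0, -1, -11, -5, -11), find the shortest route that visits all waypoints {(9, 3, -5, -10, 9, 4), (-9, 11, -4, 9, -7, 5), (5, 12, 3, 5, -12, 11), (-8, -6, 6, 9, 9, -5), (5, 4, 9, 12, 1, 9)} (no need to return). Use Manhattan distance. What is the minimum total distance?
229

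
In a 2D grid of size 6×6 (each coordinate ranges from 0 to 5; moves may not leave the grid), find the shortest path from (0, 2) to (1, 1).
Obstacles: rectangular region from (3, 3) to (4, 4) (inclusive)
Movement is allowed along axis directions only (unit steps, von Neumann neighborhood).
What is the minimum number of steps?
2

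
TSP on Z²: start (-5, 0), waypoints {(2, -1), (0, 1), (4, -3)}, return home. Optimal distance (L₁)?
26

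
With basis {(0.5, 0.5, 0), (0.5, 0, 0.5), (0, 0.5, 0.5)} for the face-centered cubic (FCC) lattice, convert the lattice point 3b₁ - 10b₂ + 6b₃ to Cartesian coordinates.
(-3.5, 4.5, -2)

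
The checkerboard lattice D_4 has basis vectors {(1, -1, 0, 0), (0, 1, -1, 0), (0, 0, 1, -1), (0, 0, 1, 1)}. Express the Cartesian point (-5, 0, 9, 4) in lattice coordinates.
-5b₁ - 5b₂ + 4b₄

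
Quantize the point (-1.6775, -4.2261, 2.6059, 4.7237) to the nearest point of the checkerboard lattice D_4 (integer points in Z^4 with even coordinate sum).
(-2, -4, 3, 5)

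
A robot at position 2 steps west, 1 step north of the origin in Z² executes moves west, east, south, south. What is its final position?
(-2, -1)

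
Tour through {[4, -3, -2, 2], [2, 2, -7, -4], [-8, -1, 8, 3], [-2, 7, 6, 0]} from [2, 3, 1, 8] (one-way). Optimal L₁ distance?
80
(one optimal route: (2, 3, 1, 8) → (4, -3, -2, 2) → (2, 2, -7, -4) → (-2, 7, 6, 0) → (-8, -1, 8, 3))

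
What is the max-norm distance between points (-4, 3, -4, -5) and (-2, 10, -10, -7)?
7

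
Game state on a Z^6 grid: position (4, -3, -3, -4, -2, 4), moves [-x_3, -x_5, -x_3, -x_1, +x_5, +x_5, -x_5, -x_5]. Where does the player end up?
(3, -3, -5, -4, -3, 4)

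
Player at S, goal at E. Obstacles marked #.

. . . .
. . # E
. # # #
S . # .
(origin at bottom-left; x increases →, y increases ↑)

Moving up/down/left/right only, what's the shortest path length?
7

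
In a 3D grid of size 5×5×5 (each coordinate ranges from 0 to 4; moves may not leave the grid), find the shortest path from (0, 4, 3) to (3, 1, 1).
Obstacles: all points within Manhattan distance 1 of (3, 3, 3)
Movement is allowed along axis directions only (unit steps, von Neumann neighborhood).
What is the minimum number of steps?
8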